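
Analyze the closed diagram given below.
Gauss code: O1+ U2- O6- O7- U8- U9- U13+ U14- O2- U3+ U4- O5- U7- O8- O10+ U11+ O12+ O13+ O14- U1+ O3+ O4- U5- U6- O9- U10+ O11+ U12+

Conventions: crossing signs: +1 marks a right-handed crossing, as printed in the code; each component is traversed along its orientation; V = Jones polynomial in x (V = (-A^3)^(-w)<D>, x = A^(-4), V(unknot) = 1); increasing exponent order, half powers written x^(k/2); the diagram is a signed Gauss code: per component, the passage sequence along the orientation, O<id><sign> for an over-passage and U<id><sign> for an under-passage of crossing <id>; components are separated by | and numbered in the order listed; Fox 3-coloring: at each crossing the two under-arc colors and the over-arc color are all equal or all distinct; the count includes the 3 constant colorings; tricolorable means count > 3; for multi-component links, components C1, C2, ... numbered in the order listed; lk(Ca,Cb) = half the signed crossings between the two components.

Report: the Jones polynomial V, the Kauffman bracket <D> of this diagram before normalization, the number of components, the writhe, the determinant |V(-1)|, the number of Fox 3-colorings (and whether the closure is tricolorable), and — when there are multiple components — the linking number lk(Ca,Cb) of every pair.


V = -x^-5 + x^-4 - x^-3 + 2x^-2 - x^-1 + 2 - x
<D> = -A^-10 + 2A^-6 - A^-2 + 2A^2 - A^6 + A^10 - A^14 (w = -2)
1 component over 14 crossings, w = -2
9 Fox colorings among 3^14, |V(-1)| = 9: tricolorable
why: det 9 = |V(-1)|; divisible by 3, so tricolorable


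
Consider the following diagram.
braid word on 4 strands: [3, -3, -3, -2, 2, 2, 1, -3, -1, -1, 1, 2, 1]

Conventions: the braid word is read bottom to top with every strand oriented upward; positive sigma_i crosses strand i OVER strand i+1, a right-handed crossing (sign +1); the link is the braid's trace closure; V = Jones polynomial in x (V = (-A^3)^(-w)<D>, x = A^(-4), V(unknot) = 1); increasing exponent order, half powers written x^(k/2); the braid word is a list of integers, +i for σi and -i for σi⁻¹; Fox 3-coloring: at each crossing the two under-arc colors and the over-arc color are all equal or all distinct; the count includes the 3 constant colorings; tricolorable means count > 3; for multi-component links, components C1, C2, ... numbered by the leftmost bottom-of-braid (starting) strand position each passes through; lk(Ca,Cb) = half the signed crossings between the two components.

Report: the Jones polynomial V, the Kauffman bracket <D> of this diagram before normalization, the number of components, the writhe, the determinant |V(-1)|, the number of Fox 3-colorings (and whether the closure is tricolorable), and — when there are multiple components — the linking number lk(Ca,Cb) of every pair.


V(x) = x^-2 - x^-1 + 1 - x + x^2
bracket: -A^-5 + A^-1 - A^3 + A^7 - A^11, w = +1
1 component, writhe +1, over 13 crossings
det 5, colorings 3 of 3^13 — not tricolorable
observation: the word shrinks to σ3⁻¹ σ2 σ1 σ3⁻¹ σ1⁻¹ σ2 σ1 after cancelling


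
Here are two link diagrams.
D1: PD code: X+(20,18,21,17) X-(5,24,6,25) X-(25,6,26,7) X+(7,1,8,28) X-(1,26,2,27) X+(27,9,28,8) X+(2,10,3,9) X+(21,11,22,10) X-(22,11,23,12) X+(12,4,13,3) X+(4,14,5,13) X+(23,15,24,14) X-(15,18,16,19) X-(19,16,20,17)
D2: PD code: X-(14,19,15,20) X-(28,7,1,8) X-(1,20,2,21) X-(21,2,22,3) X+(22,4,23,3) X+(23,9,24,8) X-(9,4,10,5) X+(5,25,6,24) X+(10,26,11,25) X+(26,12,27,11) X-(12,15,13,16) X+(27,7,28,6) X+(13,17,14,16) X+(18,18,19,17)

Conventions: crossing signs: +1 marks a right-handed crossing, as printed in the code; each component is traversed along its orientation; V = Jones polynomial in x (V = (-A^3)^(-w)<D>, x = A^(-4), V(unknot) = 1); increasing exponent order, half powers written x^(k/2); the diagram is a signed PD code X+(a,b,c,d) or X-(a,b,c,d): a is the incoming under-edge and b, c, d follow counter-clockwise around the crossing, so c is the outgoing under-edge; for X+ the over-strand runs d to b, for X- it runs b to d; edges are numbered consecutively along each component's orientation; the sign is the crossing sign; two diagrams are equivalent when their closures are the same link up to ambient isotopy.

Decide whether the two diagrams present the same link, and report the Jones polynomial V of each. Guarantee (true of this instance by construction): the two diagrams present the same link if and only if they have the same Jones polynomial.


equivalent: yes
D1 (bracket A^6; 14 crossings at w = +2): V = 1
D2 (bracket A^6; 14 crossings at w = +2): V = 1
key observation: Reidemeister moves carry D1 (14 crossings) to D2 (14)


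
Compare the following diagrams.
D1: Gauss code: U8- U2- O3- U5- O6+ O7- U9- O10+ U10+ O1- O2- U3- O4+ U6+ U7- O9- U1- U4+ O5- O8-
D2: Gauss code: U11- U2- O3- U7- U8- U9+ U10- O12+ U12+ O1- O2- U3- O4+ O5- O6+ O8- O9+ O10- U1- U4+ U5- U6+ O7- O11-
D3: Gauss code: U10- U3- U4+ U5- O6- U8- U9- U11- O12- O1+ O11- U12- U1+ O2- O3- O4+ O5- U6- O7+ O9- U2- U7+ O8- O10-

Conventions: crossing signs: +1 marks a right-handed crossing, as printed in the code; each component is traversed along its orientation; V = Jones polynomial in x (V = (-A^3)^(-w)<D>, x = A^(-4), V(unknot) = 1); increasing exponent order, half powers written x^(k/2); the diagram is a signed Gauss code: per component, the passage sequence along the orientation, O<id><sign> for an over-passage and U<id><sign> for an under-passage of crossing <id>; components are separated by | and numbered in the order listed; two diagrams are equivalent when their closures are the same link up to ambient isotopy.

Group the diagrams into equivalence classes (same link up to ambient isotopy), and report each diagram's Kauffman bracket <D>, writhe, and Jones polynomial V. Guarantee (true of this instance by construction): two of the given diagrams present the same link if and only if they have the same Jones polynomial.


equivalence classes: {D1, D2, D3}
D1 (bracket A^-8 - A^-4 + 2 - A^4 + A^8 - A^12; 10 crossings at w = -4): V = -x^-6 + x^-5 - x^-4 + 2x^-3 - x^-2 + x^-1
V(D2) = -x^-6 + x^-5 - x^-4 + 2x^-3 - x^-2 + x^-1  (w -4, c 12, <D> = A^-8 - A^-4 + 2 - A^4 + A^8 - A^12)
V(D3) = -x^-6 + x^-5 - x^-4 + 2x^-3 - x^-2 + x^-1  (w -6, c 12, <D> = A^-14 - A^-10 + 2A^-6 - A^-2 + A^2 - A^6)
observation: all 3 diagrams share one V(x), hence one class


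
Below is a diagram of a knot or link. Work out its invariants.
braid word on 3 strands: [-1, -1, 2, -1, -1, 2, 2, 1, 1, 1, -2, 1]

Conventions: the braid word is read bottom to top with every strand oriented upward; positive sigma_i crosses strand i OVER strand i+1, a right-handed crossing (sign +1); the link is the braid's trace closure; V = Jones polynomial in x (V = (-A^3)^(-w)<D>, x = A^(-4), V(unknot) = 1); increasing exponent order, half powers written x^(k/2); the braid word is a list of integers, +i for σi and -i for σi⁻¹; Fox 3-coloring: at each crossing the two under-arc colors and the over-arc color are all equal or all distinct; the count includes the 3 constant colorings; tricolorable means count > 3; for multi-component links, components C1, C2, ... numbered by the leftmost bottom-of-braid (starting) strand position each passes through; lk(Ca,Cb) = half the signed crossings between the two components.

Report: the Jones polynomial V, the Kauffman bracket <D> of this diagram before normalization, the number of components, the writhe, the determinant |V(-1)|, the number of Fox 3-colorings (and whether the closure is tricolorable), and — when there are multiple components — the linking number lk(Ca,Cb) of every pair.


V = -x^-2 + 2x^-1 - 2 + 4x - 4x^2 + 4x^3 - 3x^4 + 2x^5 - x^6
<D> = -A^-18 + 2A^-14 - 3A^-10 + 4A^-6 - 4A^-2 + 4A^2 - 2A^6 + 2A^10 - A^14 (w = +2)
1 component over 12 crossings, w = +2
3 Fox colorings among 3^12, |V(-1)| = 23: not tricolorable
why: w = +2 shifts under R1 moves; the (-A^3)^(-2) factor cancels that in V


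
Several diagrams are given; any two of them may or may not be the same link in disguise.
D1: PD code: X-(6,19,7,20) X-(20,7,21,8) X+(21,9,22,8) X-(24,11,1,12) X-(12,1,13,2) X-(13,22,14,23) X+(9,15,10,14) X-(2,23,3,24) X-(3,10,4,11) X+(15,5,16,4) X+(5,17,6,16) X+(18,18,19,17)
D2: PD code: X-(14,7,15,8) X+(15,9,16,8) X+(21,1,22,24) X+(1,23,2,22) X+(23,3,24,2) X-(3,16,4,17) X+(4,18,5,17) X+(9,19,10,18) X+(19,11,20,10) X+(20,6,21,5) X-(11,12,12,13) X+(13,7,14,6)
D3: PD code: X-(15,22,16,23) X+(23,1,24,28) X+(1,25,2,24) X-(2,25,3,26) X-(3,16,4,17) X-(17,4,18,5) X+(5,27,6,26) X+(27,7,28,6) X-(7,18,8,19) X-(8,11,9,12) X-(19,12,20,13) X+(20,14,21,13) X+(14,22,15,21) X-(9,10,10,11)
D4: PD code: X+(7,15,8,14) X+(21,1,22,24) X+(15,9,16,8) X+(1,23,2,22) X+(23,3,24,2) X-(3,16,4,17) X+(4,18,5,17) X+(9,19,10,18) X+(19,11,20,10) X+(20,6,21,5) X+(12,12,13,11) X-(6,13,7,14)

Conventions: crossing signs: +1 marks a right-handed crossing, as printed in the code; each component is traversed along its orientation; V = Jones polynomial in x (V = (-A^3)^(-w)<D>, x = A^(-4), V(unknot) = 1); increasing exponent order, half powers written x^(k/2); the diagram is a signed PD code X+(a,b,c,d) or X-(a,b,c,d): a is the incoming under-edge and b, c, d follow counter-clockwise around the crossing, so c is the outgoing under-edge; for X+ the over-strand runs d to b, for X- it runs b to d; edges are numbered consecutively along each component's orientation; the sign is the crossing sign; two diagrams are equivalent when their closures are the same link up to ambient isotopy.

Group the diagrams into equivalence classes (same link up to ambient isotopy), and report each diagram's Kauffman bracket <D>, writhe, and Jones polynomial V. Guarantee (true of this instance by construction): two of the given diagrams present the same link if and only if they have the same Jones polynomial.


classes: {D1} | {D2, D4} | {D3}
V(D1) = x^-5 - 2x^-4 + 2x^-3 - 2x^-2 + 2x^-1 - 1 + x  [12 crossings, <D> = A^-10 - A^-6 + 2A^-2 - 2A^2 + 2A^6 - 2A^10 + A^14, w = -2]
V(D2) = x^2 + 2x^4 - 2x^5 + x^6 - 2x^7 + x^8  (w +6, c 12, <D> = A^-14 - 2A^-10 + A^-6 - 2A^-2 + 2A^2 + A^10)
V(D3) = -x^-3 + 2x^-2 - 2x^-1 + 3 - 2x + 2x^2 - x^3  (w -2, c 14, <D> = -A^-18 + 2A^-14 - 2A^-10 + 3A^-6 - 2A^-2 + 2A^2 - A^6)
V(D4) = x^2 + 2x^4 - 2x^5 + x^6 - 2x^7 + x^8  [12 crossings, <D> = A^-8 - 2A^-4 + 1 - 2A^4 + 2A^8 + A^16, w = +8]
note: V(x) takes 3 values over 4 diagrams, fixing the grouping


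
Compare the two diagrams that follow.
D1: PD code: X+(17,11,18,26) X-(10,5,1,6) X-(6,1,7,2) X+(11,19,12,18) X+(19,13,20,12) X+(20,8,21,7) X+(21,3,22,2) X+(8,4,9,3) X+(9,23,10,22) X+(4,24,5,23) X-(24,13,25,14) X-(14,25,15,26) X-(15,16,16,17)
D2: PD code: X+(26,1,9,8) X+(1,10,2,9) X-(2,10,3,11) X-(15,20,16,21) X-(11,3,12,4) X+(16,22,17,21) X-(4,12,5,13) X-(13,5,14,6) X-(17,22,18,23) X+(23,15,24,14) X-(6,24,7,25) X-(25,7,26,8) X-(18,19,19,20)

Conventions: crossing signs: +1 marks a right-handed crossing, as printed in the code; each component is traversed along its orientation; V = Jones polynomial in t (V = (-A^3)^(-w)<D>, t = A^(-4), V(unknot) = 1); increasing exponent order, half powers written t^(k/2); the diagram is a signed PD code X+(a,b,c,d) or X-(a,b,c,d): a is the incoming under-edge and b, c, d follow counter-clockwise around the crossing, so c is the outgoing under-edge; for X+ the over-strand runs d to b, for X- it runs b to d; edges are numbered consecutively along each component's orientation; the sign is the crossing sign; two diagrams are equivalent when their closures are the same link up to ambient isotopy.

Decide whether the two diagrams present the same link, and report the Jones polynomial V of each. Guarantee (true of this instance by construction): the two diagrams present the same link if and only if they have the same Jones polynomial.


same link: no
V(D1) = -t^(1/2) + t^(3/2) - t^(5/2) - t^(9/2)  [13 crossings, <D> = A^-9 + A^-1 - A^3 + A^7, w = +3]
D2 (bracket A^-9 + A^-1 - A^3 + A^7; 13 crossings at w = -5): V = -t^(-11/2) + t^(-9/2) - t^(-7/2) - t^(-3/2)
note: 2 classes among 2 diagrams; unequal V(t) rules out equality


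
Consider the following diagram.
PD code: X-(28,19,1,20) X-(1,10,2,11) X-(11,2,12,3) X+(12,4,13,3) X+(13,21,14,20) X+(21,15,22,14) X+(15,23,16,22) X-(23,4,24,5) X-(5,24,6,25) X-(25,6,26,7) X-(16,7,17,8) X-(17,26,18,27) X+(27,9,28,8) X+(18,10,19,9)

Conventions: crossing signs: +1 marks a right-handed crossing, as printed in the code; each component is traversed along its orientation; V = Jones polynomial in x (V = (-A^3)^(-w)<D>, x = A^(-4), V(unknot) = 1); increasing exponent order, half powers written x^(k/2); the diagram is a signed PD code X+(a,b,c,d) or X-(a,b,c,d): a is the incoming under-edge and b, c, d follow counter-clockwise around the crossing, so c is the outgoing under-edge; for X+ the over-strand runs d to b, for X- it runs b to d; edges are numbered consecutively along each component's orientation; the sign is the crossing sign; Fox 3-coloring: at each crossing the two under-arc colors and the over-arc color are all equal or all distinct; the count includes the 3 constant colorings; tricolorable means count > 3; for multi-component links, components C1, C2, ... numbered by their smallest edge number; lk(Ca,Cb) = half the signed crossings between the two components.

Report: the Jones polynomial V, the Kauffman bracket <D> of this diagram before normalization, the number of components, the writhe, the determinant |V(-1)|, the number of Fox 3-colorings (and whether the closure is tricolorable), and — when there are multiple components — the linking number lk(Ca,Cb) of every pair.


V(x) = -x^-5 + x^-4 - x^-3 + 2x^-2 - x^-1 + 2 - x
bracket: -A^-10 + 2A^-6 - A^-2 + 2A^2 - A^6 + A^10 - A^14, w = -2
1 component, writhe -2, over 14 crossings
det 9, colorings 9 of 3^14 — tricolorable
observation: w = -2 shifts under R1 moves; the (-A^3)^(2) factor cancels that in V


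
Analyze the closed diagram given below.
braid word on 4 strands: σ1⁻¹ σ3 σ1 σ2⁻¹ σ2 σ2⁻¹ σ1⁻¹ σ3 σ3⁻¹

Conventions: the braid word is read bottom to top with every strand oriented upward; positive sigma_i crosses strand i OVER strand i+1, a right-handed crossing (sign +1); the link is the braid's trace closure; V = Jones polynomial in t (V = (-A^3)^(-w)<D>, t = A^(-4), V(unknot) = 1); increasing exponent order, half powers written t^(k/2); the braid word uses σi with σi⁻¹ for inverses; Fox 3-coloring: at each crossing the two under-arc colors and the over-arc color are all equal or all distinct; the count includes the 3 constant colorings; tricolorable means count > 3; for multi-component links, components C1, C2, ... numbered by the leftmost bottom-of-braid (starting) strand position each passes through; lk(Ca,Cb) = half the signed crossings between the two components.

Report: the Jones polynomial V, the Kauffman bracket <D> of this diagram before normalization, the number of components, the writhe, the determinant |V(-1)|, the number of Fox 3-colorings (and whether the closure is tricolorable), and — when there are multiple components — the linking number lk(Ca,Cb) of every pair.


V(t) = 1
bracket: -A^-3, w = -1
1 component, writhe -1, over 9 crossings
det 1, colorings 3 of 3^9 — not tricolorable
observation: the word shrinks to σ1⁻¹ σ3 σ1 σ2⁻¹ σ1⁻¹ after cancelling


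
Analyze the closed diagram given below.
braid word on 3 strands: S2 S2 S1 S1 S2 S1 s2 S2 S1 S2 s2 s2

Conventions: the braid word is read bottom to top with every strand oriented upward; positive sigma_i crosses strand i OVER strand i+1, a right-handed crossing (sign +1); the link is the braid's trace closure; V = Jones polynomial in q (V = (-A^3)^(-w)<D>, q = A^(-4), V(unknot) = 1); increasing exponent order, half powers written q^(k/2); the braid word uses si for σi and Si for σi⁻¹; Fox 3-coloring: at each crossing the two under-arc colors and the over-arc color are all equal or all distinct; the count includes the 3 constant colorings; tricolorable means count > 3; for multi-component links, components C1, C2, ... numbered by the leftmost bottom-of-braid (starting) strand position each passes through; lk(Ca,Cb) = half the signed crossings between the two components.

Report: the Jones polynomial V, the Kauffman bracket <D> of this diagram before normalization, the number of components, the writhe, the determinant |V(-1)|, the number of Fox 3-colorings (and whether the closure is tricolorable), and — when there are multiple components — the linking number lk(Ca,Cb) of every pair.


V(q) = 2q^-6 + q^-4 + q^-2
bracket: A^-10 + A^-2 + 2A^6, w = -6
3 components, writhe -6, over 12 crossings
lk(C1,C2) = -1
linking number lk(C1,C3) = -1
lk(C2,C3): -1
det 4, colorings 3 of 3^12 — not tricolorable
observation: the 3 component pairs carry total linking -3


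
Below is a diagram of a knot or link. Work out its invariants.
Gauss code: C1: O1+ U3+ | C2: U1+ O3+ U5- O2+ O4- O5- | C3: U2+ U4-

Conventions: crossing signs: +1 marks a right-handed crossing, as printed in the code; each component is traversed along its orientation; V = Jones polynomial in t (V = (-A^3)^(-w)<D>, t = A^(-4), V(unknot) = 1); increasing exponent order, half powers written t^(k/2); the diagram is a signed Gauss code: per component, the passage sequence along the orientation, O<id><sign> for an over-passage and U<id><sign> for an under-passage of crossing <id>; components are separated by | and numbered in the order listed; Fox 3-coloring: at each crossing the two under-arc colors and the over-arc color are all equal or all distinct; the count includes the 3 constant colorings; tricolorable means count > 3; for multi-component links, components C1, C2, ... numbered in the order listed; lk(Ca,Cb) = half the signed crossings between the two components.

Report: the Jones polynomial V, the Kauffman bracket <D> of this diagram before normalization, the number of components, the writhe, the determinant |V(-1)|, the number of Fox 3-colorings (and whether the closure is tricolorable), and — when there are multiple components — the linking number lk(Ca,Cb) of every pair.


V(t) = 1 + t + t^2 + t^3
bracket: -A^-9 - A^-5 - A^-1 - A^3, w = +1
3 components, writhe +1, over 5 crossings
lk(C1,C2) = +1
linking number lk(C1,C3) = 0
lk(C2,C3): 0
det 0, colorings 9 of 3^5 — tricolorable
observation: summing lk over 3 pairs gives +1


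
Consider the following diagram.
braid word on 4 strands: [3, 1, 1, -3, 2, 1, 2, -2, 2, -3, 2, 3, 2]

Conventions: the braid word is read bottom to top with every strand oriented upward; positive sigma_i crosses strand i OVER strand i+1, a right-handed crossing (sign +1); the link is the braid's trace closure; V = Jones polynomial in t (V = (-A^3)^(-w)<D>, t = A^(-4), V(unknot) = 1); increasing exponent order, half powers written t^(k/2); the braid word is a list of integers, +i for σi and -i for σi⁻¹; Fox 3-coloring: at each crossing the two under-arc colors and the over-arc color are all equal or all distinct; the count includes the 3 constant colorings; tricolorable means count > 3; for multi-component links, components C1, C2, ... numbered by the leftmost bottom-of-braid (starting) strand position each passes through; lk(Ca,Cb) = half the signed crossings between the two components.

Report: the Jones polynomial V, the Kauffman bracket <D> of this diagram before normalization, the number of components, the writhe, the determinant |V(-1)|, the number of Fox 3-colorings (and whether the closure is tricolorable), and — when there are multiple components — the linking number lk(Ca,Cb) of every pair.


V(t) = t^2 + t^4 - t^5 + t^6 - t^7
bracket: A^-7 - A^-3 + A - A^5 - A^13, w = +7
1 component, writhe +7, over 13 crossings
det 5, colorings 3 of 3^13 — not tricolorable
observation: the span of V is 5, forcing >= 5 crossings in any diagram


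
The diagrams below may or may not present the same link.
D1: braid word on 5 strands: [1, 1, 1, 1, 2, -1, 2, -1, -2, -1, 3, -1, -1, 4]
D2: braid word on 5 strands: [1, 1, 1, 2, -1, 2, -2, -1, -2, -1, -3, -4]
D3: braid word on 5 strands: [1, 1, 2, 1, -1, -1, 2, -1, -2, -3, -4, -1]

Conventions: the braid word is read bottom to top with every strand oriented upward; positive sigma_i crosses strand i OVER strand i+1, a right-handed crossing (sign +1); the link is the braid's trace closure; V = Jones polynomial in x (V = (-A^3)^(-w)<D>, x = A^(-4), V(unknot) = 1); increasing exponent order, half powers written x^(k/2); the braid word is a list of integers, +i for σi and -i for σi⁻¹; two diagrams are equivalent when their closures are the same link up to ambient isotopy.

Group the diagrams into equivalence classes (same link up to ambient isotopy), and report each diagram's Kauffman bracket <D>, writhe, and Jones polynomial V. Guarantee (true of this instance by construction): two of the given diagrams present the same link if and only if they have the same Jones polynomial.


equivalence classes: {D1, D2, D3}
D1 (bracket A^-2 + 2A^6 + A^14; 14 crossings at w = +2): V = x^-2 + 2 + x^2
V(D2) = x^-2 + 2 + x^2  (w -2, c 12, <D> = A^-14 + 2A^-6 + A^2)
V(D3) = x^-2 + 2 + x^2  (w -2, c 12, <D> = A^-14 + 2A^-6 + A^2)
observation: one V(x) for all 3 diagrams — one class (guaranteed)


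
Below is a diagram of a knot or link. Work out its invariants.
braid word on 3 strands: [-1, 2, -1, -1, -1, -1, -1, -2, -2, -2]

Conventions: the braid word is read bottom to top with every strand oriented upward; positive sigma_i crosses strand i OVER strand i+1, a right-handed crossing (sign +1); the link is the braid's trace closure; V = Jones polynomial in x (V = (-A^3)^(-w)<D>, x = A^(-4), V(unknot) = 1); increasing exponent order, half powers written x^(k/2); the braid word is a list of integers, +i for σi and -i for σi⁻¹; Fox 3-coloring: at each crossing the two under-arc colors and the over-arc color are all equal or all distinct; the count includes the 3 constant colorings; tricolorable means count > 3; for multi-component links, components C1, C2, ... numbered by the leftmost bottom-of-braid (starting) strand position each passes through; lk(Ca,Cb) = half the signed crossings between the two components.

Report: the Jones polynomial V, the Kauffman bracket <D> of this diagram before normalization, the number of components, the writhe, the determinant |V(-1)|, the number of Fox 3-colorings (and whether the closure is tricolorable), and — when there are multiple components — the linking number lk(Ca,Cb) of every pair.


Jones polynomial: V(x) = -x^-12 + 2x^-11 - 3x^-10 + 4x^-9 - 5x^-8 + 4x^-7 - 3x^-6 + 3x^-5 - x^-4 + x^-3
<D> = A^-12 - A^-8 + 3A^-4 - 3 + 4A^4 - 5A^8 + 4A^12 - 3A^16 + 2A^20 - A^24; writhe -8
components 1, writhe -8 (10 crossings)
3-colorings: 9 of 3^10, det 27 — tricolorable
note: V spans 9 powers of x: at least 9 crossings in any diagram


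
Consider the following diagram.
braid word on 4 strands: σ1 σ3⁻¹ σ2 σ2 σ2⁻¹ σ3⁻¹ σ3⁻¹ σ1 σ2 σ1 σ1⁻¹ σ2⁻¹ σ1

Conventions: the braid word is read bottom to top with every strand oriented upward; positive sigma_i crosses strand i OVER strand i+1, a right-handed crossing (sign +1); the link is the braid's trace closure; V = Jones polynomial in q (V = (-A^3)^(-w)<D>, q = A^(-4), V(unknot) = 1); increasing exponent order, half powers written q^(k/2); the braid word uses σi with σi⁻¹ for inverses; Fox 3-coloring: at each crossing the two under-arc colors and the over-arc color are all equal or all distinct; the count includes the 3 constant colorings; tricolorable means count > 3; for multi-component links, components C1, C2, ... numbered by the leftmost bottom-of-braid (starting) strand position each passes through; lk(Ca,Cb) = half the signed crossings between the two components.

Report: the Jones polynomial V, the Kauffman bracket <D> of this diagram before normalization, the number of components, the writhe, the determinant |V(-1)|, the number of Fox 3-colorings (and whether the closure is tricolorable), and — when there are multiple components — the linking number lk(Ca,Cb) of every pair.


V = -q^-3 + q^-2 - q^-1 + 3 - q + q^2 - q^3
<D> = A^-9 - A^-5 + A^-1 - 3A^3 + A^7 - A^11 + A^15 (w = +1)
1 component over 13 crossings, w = +1
27 Fox colorings among 3^13, |V(-1)| = 9: tricolorable
why: inverse pairs cancel, leaving σ1 σ3⁻¹ σ2 σ3⁻¹ σ3⁻¹ σ1 σ1


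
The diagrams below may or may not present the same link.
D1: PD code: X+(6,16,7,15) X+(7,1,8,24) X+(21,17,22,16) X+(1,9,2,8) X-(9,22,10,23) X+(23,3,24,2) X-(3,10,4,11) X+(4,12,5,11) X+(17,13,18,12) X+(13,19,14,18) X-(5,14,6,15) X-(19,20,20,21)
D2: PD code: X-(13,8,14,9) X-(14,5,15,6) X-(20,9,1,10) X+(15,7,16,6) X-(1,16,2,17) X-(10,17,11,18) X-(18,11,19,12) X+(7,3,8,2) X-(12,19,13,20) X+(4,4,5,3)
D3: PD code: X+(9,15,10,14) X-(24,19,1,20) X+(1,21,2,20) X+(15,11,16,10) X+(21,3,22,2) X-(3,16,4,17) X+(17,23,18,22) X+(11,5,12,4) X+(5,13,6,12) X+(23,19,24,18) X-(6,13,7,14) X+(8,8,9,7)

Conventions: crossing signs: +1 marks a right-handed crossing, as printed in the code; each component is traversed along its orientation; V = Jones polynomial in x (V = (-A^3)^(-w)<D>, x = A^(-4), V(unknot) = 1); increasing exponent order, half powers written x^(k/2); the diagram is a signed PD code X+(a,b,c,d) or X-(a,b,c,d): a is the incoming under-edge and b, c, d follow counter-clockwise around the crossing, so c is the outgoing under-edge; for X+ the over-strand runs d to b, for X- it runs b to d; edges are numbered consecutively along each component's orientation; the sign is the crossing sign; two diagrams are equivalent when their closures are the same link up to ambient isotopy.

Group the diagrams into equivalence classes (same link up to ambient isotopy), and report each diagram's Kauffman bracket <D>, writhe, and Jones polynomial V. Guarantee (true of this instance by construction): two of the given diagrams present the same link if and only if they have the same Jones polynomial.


grouping into links: {D1, D3} | {D2}
V(D1) = x^2 + 2x^4 - 2x^5 + x^6 - 2x^7 + x^8  (w +4, c 12, <D> = A^-20 - 2A^-16 + A^-12 - 2A^-8 + 2A^-4 + A^4)
D2 (bracket A^-4 + A^4 - A^8 + A^12 - A^16; 10 crossings at w = -4): V = -x^-7 + x^-6 - x^-5 + x^-4 + x^-2
D3 (bracket A^-14 - 2A^-10 + A^-6 - 2A^-2 + 2A^2 + A^10; 12 crossings at w = +6): V = x^2 + 2x^4 - 2x^5 + x^6 - 2x^7 + x^8
why: 2 classes among 3 diagrams; unequal V(x) rules out equality


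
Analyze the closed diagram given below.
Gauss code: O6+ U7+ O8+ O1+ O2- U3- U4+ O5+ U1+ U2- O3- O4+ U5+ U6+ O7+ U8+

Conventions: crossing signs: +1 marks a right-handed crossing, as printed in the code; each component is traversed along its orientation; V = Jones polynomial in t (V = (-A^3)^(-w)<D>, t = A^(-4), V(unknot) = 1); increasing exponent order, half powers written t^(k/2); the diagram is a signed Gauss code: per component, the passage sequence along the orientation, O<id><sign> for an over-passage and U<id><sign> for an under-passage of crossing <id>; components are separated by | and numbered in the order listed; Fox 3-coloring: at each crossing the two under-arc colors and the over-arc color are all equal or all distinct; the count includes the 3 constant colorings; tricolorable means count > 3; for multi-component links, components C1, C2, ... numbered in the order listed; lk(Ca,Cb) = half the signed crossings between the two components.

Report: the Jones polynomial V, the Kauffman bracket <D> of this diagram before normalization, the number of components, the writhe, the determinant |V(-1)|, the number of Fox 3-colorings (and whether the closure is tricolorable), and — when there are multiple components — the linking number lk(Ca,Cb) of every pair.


V(t) = t + t^3 - t^4
bracket: -A^-4 + 1 + A^8, w = +4
1 component, writhe +4, over 8 crossings
det 3, colorings 9 of 3^8 — tricolorable
observation: w = +4 (over 8 crossings) is diagram-only; (-A^3)^(-4) removes it from V


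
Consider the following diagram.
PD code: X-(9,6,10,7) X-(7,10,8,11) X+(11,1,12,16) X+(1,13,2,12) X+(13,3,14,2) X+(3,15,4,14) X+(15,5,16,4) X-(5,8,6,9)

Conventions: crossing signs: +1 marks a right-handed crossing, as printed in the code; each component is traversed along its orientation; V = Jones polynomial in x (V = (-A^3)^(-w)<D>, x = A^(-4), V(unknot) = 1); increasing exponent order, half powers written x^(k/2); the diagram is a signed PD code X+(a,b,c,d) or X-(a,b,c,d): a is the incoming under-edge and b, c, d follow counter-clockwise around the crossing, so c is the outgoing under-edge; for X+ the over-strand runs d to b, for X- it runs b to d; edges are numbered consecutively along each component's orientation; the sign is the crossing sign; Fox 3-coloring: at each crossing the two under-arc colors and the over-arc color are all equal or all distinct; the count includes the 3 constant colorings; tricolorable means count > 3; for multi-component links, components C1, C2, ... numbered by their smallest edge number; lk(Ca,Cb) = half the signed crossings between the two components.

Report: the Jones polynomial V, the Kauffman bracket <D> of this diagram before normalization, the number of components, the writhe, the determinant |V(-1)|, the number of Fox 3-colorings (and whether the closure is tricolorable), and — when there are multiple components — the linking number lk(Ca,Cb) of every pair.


Jones polynomial: V(x) = -x^-2 + x^-1 - 1 + 3x - 2x^2 + 3x^3 - 2x^4 + x^5 - x^6
<D> = -A^-18 + A^-14 - 2A^-10 + 3A^-6 - 2A^-2 + 3A^2 - A^6 + A^10 - A^14; writhe +2
components 1, writhe +2 (8 crossings)
3-colorings: 9 of 3^8, det 15 — tricolorable
note: the span of V is 8, forcing >= 8 crossings in any diagram


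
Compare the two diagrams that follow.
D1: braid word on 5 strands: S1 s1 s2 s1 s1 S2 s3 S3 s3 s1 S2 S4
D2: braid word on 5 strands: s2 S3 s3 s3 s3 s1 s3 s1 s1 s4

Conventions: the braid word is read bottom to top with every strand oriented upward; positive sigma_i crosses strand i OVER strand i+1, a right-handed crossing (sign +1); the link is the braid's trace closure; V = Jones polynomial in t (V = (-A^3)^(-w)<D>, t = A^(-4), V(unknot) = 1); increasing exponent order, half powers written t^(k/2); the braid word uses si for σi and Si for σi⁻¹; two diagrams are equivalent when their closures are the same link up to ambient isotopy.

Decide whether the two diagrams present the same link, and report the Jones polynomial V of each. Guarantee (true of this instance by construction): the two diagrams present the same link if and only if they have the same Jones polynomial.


equivalent: no
V(D1) = t + t^3 - t^4  (w +2, c 12, <D> = -A^-10 + A^-6 + A^2)
V(D2) = t^2 + 2t^4 - 2t^5 + t^6 - 2t^7 + t^8  [10 crossings, <D> = A^-8 - 2A^-4 + 1 - 2A^4 + 2A^8 + A^16, w = +8]
key observation: V(t) takes 2 values over 2 diagrams, fixing the grouping


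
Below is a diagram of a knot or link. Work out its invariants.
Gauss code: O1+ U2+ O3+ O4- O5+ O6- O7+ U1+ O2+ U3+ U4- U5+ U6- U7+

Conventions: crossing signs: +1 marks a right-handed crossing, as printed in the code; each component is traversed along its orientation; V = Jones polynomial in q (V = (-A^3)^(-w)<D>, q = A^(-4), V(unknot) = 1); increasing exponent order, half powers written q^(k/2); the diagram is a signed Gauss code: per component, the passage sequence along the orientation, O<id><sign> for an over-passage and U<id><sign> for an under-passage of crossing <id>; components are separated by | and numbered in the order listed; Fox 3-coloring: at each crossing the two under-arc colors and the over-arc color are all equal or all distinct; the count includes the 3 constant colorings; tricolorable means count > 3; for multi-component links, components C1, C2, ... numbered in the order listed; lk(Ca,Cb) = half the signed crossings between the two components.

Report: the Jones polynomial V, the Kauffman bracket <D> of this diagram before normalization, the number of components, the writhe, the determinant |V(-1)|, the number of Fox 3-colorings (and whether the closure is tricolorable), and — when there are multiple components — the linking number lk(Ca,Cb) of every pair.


V = q + q^3 - q^4
<D> = A^-7 - A^-3 - A^5 (w = +3)
1 component over 7 crossings, w = +3
9 Fox colorings among 3^7, |V(-1)| = 3: tricolorable
why: V spans 3 powers of q: at least 3 crossings in any diagram


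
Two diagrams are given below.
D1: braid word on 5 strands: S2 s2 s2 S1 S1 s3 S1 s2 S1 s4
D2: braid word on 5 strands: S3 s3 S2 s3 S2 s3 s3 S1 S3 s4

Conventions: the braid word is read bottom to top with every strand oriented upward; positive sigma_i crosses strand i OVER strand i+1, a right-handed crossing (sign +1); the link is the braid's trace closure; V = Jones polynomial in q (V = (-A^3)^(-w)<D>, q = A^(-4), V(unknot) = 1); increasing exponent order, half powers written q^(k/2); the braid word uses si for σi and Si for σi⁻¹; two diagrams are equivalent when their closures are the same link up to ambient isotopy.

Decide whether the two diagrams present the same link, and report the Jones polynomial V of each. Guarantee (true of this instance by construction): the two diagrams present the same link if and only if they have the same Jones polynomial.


equivalent: no
V(D1) = q^-5 - 2q^-4 + 2q^-3 - 2q^-2 + 2q^-1 - 1 + q  (w 0, c 10, <D> = A^-4 - 1 + 2A^4 - 2A^8 + 2A^12 - 2A^16 + A^20)
V(D2) = q^-2 - q^-1 + 1 - q + q^2  (w 0, c 10, <D> = A^-8 - A^-4 + 1 - A^4 + A^8)
why: V(q) takes 2 values over 2 diagrams, fixing the grouping


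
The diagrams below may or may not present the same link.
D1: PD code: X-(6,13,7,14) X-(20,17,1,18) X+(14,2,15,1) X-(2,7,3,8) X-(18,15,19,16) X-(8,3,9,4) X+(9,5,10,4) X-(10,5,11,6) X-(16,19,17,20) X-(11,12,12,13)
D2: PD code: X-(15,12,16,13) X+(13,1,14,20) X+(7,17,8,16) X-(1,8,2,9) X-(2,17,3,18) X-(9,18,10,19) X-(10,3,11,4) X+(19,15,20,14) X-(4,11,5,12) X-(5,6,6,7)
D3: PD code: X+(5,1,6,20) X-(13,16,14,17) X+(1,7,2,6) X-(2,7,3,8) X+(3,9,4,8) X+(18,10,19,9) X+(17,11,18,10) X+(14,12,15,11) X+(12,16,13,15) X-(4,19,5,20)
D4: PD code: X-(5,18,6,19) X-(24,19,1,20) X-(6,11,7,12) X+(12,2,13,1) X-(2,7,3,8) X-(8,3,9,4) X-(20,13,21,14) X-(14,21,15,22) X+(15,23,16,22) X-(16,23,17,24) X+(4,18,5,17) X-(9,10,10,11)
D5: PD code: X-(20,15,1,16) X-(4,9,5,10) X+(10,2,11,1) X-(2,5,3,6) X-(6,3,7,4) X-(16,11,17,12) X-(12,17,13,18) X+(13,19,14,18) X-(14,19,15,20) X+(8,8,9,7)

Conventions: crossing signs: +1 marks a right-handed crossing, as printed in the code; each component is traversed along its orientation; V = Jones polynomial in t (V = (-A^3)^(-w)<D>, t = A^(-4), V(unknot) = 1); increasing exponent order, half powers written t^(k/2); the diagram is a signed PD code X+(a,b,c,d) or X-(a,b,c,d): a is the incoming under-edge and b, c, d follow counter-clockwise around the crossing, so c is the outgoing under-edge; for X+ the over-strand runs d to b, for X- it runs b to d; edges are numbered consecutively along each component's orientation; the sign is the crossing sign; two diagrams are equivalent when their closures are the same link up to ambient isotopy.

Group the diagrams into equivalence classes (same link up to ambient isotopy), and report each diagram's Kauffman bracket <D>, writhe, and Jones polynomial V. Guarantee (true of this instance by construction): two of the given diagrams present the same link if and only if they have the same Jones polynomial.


grouping into links: {D1, D4, D5} | {D2} | {D3}
V(D1) = t^-8 - 2t^-7 + t^-6 - 2t^-5 + 2t^-4 + t^-2  (w -6, c 10, <D> = A^-10 + 2A^-2 - 2A^2 + A^6 - 2A^10 + A^14)
V(D2) = -t^-6 + 2t^-5 - 2t^-4 + 3t^-3 - 3t^-2 + 2t^-1 - 1 + t  (w -4, c 10, <D> = A^-16 - A^-12 + 2A^-8 - 3A^-4 + 3 - 2A^4 + 2A^8 - A^12)
D3 (bracket A^12; 10 crossings at w = +4): V = 1
V(D4) = t^-8 - 2t^-7 + t^-6 - 2t^-5 + 2t^-4 + t^-2  [12 crossings, <D> = A^-10 + 2A^-2 - 2A^2 + A^6 - 2A^10 + A^14, w = -6]
V(D5) = t^-8 - 2t^-7 + t^-6 - 2t^-5 + 2t^-4 + t^-2  [10 crossings, <D> = A^-4 + 2A^4 - 2A^8 + A^12 - 2A^16 + A^20, w = -4]
key observation: comparing 5 Jones polynomials yields 3 groups


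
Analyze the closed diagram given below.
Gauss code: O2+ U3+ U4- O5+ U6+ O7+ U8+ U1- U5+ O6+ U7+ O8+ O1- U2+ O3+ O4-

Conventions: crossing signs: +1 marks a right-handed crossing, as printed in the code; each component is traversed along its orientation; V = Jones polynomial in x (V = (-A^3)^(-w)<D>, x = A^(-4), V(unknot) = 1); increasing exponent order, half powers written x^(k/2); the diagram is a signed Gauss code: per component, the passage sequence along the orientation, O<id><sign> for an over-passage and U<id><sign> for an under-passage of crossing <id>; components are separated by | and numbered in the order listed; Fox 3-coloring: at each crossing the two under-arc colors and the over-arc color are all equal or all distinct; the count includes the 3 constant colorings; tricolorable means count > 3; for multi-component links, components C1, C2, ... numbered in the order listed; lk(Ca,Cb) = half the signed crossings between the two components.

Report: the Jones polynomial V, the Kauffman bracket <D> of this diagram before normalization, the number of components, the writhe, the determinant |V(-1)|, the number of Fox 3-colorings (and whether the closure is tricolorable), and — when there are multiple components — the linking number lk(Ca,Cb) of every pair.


Jones polynomial: V(x) = x + x^3 - x^4
<D> = -A^-4 + 1 + A^8; writhe +4
components 1, writhe +4 (8 crossings)
3-colorings: 9 of 3^8, det 3 — tricolorable
note: the span of V is 3, forcing >= 3 crossings in any diagram


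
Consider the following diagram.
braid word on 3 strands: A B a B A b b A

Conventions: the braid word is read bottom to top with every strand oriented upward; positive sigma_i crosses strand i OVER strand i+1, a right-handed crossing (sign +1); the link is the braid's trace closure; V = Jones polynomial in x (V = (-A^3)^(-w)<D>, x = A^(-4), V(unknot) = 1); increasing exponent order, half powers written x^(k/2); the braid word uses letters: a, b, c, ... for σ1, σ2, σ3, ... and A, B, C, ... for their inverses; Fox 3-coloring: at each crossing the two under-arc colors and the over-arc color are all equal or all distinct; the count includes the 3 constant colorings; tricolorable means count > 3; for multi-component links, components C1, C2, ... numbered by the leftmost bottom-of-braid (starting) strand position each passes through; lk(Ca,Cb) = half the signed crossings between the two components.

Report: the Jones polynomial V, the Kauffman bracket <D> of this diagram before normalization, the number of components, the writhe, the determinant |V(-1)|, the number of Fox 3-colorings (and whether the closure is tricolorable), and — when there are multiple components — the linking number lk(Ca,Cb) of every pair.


Jones polynomial: V(x) = -x^-5 + x^-4 - x^-3 + 2x^-2 - x^-1 + 2 - x
<D> = -A^-10 + 2A^-6 - A^-2 + 2A^2 - A^6 + A^10 - A^14; writhe -2
components 1, writhe -2 (8 crossings)
3-colorings: 9 of 3^8, det 9 — tricolorable
note: V spans 6 powers of x: at least 6 crossings in any diagram


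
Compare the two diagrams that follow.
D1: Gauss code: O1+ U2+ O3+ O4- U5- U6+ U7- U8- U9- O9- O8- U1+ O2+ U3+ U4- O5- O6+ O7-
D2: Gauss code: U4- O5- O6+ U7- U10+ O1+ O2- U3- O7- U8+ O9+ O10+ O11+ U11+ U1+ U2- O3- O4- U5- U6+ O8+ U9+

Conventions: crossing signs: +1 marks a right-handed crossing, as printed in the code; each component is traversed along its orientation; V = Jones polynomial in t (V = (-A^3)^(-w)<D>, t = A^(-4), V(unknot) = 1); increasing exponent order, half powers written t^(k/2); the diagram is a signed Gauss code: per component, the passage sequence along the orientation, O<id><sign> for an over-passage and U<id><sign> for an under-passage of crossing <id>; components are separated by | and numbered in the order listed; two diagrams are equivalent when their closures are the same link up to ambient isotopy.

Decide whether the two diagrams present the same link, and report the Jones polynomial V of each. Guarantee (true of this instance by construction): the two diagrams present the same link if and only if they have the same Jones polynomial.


equivalent: yes
V(D1) = 1  (w -1, c 9, <D> = -A^-3)
D2 (bracket -A^3; 11 crossings at w = +1): V = 1
why: all 2 diagrams share one V(t), hence one class


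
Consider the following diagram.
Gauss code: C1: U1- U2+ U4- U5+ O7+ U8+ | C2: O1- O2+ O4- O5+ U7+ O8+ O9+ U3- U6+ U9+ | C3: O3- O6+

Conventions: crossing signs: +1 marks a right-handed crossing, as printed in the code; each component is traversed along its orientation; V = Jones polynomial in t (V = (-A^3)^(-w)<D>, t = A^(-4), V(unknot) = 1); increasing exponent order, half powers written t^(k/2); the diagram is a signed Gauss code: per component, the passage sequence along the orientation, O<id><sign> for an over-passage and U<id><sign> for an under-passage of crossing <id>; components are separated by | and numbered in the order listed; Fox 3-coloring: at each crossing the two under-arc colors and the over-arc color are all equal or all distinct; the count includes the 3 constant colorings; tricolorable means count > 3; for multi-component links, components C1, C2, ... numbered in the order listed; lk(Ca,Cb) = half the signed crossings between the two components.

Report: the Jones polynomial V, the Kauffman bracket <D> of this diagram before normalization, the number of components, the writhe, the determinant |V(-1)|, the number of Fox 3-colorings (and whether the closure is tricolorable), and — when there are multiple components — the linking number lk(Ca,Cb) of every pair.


V = 1 + t + t^2 + t^3
<D> = -A^-3 - A - A^5 - A^9 (w = +3)
3 components over 9 crossings, w = +3
lk(C1,C2): +1
lk(C1,C3) = 0
linking number lk(C2,C3) = 0
9 Fox colorings among 3^10, |V(-1)| = 0: tricolorable
why: summing lk over 3 pairs gives +1
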